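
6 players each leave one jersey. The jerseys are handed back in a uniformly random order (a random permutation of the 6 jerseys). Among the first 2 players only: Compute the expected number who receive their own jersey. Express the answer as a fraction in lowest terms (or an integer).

Let Xᵢ = 1 if person i gets their own jersey. For each i, P(Xᵢ=1) = 1/6.
By linearity of expectation, E[X₁+…+X_2] = 2·(1/6) = 1/3.

1/3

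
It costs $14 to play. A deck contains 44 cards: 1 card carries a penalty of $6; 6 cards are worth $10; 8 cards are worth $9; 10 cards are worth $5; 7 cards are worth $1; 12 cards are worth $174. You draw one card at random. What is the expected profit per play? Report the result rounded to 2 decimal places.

$37.61

E[payout] = (1/44)·(-6) + (6/44)·10 + (8/44)·9 + (10/44)·5 + (7/44)·1 + (12/44)·174 = 2271/44
Expected profit = 2271/44 − 14 = 1655/44 ≈ $37.61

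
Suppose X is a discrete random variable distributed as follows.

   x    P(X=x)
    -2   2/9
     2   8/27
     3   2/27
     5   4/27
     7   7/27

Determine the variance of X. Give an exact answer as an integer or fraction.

7718/729

E[X] = (2/9)·(-2) + (8/27)·2 + (2/27)·3 + (4/27)·5 + (7/27)·7 = 79/27
E[X²] = (2/9)·4 + (8/27)·4 + (2/27)·9 + (4/27)·25 + (7/27)·49 = 517/27
Var(X) = 517/27 − (79/27)² = 7718/729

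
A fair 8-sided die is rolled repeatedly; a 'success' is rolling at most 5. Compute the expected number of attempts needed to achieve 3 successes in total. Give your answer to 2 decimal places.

By linearity (sum of 3 independent geometric waits), E[trials] = 3/p = 3/(5/8) = 24/5.
≈ 4.80

4.80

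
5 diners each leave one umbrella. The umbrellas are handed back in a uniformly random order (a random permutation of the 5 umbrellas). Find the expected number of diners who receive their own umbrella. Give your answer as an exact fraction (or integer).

1

Let Xᵢ = 1 if person i gets their own umbrella. For each i, P(Xᵢ=1) = 1/5.
By linearity of expectation, E[X₁+…+X_5] = 5·(1/5) = 1.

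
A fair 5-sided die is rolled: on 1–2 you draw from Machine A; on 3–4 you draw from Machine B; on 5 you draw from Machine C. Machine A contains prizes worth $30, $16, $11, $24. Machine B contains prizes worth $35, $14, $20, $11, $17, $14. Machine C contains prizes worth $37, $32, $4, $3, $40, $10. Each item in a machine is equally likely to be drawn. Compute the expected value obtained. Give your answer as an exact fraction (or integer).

197/10 dollars

E[X | Machine A] = (30 + 16 + 11 + 24)/4 = 81/4
E[X | Machine B] = (35 + 14 + 20 + 11 + 17 + 14)/6 = 37/2
E[X | Machine C] = (37 + 32 + 4 + 3 + 40 + 10)/6 = 21
E[X] = (2/5)·81/4 + (2/5)·37/2 + (1/5)·21 = 197/10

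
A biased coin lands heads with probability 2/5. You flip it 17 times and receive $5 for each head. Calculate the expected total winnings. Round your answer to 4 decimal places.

$34.0000

E[#heads] = 17·2/5 = 34/5 (linearity over flips).
E[winnings] = 5·34/5 = 34.
≈ 34.0000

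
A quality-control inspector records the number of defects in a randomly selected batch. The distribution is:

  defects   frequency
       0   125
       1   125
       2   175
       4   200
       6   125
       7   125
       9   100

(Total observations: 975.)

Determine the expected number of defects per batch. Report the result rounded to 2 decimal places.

Total = 975, so P(defects=0) = 125/975, etc.
E[X] = (5/39)·0 + (5/39)·1 + (7/39)·2 + (8/39)·4 + (5/39)·6 + (5/39)·7 + (4/39)·9
     = 152/39 ≈ 3.90

3.90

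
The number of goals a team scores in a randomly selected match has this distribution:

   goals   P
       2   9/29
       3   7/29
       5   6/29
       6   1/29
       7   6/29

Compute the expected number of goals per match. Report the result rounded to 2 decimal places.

4.03

E[X] = (9/29)·2 + (7/29)·3 + (6/29)·5 + (1/29)·6 + (6/29)·7
     = 117/29 ≈ 4.03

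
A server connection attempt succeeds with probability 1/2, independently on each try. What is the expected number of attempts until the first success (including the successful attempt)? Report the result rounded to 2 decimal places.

For a geometric distribution, E[trials] = 1/p = 1/(1/2) = 2.
≈ 2.00

2.00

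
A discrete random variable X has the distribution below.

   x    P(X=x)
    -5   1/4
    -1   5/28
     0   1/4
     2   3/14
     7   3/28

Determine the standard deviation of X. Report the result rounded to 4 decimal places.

E[X] = -1/4, E[X²] = 351/28
Var(X) = E[X²] − (E[X])² = 351/28 − 1/16 = 1397/112
SD(X) = √(1397/112) ≈ 3.5317

3.5317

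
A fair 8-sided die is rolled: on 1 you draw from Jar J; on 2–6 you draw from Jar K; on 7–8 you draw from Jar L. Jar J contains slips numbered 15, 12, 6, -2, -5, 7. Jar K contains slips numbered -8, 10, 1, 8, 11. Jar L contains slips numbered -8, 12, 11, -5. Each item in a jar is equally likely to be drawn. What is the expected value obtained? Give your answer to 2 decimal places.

E[X | Jar J] = (15 + 12 + 6 − 2 − 5 + 7)/6 = 11/2
E[X | Jar K] = (-8 + 10 + 1 + 8 + 11)/5 = 22/5
E[X | Jar L] = (-8 + 12 + 11 − 5)/4 = 5/2
E[X] = (1/8)·11/2 + (5/8)·22/5 + (1/4)·5/2 = 65/16 ≈ 4.06

4.06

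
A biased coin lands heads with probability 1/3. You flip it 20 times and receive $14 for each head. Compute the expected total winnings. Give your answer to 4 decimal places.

$93.3333

E[#heads] = 20·1/3 = 20/3 (linearity over flips).
E[winnings] = 14·20/3 = 280/3.
≈ 93.3333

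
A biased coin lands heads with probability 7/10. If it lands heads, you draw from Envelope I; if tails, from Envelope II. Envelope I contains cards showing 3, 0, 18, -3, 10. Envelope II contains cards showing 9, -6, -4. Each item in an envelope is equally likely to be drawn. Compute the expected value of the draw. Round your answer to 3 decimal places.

3.820

E[X | Envelope I] = (3 + 0 + 18 − 3 + 10)/5 = 28/5
E[X | Envelope II] = (9 − 6 − 4)/3 = -1/3
E[X] = (7/10)·28/5 + (3/10)·(-1/3) = 191/50 ≈ 3.820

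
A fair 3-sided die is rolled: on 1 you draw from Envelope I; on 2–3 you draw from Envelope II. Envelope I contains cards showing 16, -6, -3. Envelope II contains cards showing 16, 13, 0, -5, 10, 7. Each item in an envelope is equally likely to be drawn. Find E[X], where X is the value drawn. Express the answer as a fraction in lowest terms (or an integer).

16/3

E[X | Envelope I] = (16 − 6 − 3)/3 = 7/3
E[X | Envelope II] = (16 + 13 + 0 − 5 + 10 + 7)/6 = 41/6
E[X] = (1/3)·7/3 + (2/3)·41/6 = 16/3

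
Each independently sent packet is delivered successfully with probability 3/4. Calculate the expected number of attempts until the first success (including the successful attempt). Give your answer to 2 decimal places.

For a geometric distribution, E[trials] = 1/p = 1/(3/4) = 4/3.
≈ 1.33

1.33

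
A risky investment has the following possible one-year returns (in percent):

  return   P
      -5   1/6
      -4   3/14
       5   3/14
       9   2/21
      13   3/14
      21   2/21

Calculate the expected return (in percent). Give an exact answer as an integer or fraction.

211/42

E[X] = (1/6)·(-5) + (3/14)·(-4) + (3/14)·5 + (2/21)·9 + (3/14)·13 + (2/21)·21
     = 211/42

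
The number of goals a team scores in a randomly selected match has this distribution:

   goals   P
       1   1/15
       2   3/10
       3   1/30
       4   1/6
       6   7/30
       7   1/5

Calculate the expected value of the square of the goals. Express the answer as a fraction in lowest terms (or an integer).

673/30

E[X²] = (1/15)·1 + (3/10)·4 + (1/30)·9 + (1/6)·16 + (7/30)·36 + (1/5)·49
     = 673/30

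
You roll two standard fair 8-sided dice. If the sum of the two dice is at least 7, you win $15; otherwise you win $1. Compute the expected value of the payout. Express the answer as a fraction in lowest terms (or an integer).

E[payout] = (15/64)·1 + (49/64)·15 = 375/32

375/32 dollars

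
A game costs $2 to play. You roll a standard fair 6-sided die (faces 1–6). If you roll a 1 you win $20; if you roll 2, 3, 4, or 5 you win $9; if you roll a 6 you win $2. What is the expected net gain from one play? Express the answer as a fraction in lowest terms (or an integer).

23/3 dollars

E[payout] = (1/6)·2 + (2/3)·9 + (1/6)·20 = 29/3
Expected profit = 29/3 − 2 = 23/3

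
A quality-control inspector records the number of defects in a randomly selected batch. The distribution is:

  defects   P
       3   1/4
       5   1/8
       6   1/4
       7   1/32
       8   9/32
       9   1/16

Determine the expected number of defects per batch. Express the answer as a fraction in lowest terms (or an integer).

E[X] = (1/4)·3 + (1/8)·5 + (1/4)·6 + (1/32)·7 + (9/32)·8 + (1/16)·9
     = 189/32

189/32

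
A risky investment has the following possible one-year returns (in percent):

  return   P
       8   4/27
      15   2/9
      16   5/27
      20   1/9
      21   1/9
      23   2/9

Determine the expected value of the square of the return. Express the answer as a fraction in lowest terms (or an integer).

2861/9

E[X²] = (4/27)·64 + (2/9)·225 + (5/27)·256 + (1/9)·400 + (1/9)·441 + (2/9)·529
     = 2861/9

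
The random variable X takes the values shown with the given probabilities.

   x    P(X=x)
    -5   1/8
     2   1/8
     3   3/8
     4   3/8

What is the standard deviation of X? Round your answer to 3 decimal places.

2.817

E[X] = 9/4, E[X²] = 13
Var(X) = E[X²] − (E[X])² = 13 − 81/16 = 127/16
SD(X) = √(127/16) ≈ 2.817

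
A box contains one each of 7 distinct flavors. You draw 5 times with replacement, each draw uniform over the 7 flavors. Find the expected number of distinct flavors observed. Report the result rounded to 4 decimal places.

3.7613

Let Xⱼ=1 if type j appears at least once. P(Xⱼ=1) = 1 − ((7−1)/7)^5 = 9031/16807.
E[#distinct] = 7·9031/16807 = 9031/2401.
≈ 3.7613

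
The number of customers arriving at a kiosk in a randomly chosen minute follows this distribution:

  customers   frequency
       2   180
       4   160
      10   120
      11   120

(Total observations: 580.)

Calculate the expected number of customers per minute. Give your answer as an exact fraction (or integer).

Total = 580, so P(customers=2) = 180/580, etc.
E[X] = (9/29)·2 + (8/29)·4 + (6/29)·10 + (6/29)·11
     = 176/29

176/29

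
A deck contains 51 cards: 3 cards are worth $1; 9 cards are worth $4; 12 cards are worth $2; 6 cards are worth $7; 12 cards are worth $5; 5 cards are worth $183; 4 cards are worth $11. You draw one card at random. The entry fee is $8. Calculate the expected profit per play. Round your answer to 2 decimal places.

$14.04

E[payout] = (3/51)·1 + (9/51)·4 + (12/51)·2 + (6/51)·7 + (12/51)·5 + (5/51)·183 + (4/51)·11 = 1124/51
Expected profit = 1124/51 − 8 = 716/51 ≈ $14.04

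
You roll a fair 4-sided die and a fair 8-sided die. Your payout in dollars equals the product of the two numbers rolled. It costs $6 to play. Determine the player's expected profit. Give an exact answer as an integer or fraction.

Distribution of the product of the two numbers rolled: 1 w.p. 1/32, 2 w.p. 1/16, 3 w.p. 1/16, 4 w.p. 3/32, 5 w.p. 1/32, 6 w.p. 3/32, …
E[payout] = (1/32)·1 + (1/16)·2 + (1/16)·3 + (3/32)·4 + (1/32)·5 + (3/32)·6 + (1/32)·7 + (3/32)·8 + (1/32)·9 + (1/32)·10 + (3/32)·12 + (1/32)·14 + (1/32)·15 + (1/16)·16 + (1/32)·18 + (1/32)·20 + (1/32)·21 + (1/16)·24 + (1/32)·28 + (1/32)·32 = 45/4
Expected profit = 45/4 − 6 = 21/4

21/4 dollars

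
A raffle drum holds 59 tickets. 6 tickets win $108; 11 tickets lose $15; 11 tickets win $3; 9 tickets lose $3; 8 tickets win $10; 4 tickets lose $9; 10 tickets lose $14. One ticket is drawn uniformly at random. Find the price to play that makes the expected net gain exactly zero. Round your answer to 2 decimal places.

E[payout] = (6/59)·108 + (11/59)·(-15) + (11/59)·3 + (9/59)·(-3) + (8/59)·10 + (4/59)·(-9) + (10/59)·(-14) = 393/59
Fair fee = E[payout] = 393/59 ≈ $6.66

$6.66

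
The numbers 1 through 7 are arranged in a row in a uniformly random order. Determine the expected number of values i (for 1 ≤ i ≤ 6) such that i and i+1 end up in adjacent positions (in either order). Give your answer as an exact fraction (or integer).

12/7

For each i ∈ {1,…,6}, let Xᵢ = 1 if i and i+1 are adjacent. P(Xᵢ=1) = 2·(7−1)!/7! = 2/7.
By linearity, E[ΣXᵢ] = (6)·(2/7) = 12/7.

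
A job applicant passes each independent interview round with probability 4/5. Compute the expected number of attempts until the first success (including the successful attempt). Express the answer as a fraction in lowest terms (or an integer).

For a geometric distribution, E[trials] = 1/p = 1/(4/5) = 5/4.

5/4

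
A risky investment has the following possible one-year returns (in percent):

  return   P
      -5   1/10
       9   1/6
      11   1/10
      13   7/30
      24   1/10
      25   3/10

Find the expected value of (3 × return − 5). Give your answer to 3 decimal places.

40.100

E[3x-5] = (1/10)·(-20) + (1/6)·22 + (1/10)·28 + (7/30)·34 + (1/10)·67 + (3/10)·70
     = 401/10 ≈ 40.100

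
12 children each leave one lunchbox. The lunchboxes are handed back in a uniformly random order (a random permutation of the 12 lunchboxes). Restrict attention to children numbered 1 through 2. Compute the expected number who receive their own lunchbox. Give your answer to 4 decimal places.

Let Xᵢ = 1 if person i gets their own lunchbox. For each i, P(Xᵢ=1) = 1/12.
By linearity of expectation, E[X₁+…+X_2] = 2·(1/12) = 1/6.
≈ 0.1667

0.1667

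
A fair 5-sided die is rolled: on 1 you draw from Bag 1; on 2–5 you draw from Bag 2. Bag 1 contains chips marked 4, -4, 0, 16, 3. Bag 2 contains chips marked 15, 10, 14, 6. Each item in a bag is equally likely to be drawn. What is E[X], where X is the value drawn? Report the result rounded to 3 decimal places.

E[X | Bag 1] = (4 − 4 + 0 + 16 + 3)/5 = 19/5
E[X | Bag 2] = (15 + 10 + 14 + 6)/4 = 45/4
E[X] = (1/5)·19/5 + (4/5)·45/4 = 244/25 ≈ 9.760

9.760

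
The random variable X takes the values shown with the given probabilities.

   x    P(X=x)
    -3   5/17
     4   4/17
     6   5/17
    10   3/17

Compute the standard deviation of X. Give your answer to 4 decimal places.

E[X] = 61/17, E[X²] = 589/17
Var(X) = E[X²] − (E[X])² = 589/17 − 3721/289 = 6292/289
SD(X) = √(6292/289) ≈ 4.6660

4.6660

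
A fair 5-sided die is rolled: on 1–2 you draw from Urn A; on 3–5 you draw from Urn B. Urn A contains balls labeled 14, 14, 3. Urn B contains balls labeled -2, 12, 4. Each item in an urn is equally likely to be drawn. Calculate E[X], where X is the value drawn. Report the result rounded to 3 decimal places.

6.933

E[X | Urn A] = (14 + 14 + 3)/3 = 31/3
E[X | Urn B] = (-2 + 12 + 4)/3 = 14/3
E[X] = (2/5)·31/3 + (3/5)·14/3 = 104/15 ≈ 6.933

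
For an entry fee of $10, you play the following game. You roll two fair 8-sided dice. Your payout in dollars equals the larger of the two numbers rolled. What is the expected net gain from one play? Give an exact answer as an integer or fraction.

Distribution of the larger of the two numbers rolled: 1 w.p. 1/64, 2 w.p. 3/64, 3 w.p. 5/64, 4 w.p. 7/64, 5 w.p. 9/64, 6 w.p. 11/64, …
E[payout] = (1/64)·1 + (3/64)·2 + (5/64)·3 + (7/64)·4 + (9/64)·5 + (11/64)·6 + (13/64)·7 + (15/64)·8 = 93/16
Expected profit = 93/16 − 10 = -67/16

-67/16 dollars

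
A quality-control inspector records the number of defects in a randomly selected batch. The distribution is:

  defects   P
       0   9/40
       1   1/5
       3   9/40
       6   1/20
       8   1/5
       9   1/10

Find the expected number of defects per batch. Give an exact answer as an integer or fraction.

147/40

E[X] = (9/40)·0 + (1/5)·1 + (9/40)·3 + (1/20)·6 + (1/5)·8 + (1/10)·9
     = 147/40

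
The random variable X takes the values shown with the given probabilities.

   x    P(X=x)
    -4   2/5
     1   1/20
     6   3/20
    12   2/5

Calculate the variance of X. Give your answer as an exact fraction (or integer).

E[X] = (2/5)·(-4) + (1/20)·1 + (3/20)·6 + (2/5)·12 = 83/20
E[X²] = (2/5)·16 + (1/20)·1 + (3/20)·36 + (2/5)·144 = 1389/20
Var(X) = 1389/20 − (83/20)² = 20891/400

20891/400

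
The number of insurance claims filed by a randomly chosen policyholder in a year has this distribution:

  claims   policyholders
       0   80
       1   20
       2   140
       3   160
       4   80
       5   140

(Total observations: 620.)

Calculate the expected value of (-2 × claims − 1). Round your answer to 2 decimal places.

-6.81

Total = 620, so P(claims=0) = 80/620, etc.
E[-2x-1] = (4/31)·(-1) + (1/31)·(-3) + (7/31)·(-5) + (8/31)·(-7) + (4/31)·(-9) + (7/31)·(-11)
     = -211/31 ≈ -6.81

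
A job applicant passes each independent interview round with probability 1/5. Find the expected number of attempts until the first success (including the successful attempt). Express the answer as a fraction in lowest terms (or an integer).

5

For a geometric distribution, E[trials] = 1/p = 1/(1/5) = 5.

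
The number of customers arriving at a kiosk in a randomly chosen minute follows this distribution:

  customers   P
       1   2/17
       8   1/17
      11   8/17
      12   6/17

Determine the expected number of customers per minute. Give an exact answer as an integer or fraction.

10

E[X] = (2/17)·1 + (1/17)·8 + (8/17)·11 + (6/17)·12
     = 10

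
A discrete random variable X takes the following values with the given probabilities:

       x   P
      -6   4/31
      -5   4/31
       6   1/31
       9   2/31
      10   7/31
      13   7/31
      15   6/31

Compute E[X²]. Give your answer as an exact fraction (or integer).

3675/31

E[X²] = (4/31)·36 + (4/31)·25 + (1/31)·36 + (2/31)·81 + (7/31)·100 + (7/31)·169 + (6/31)·225
     = 3675/31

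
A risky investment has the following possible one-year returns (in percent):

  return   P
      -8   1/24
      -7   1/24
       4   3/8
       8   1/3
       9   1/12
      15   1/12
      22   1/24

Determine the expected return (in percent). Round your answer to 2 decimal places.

E[X] = (1/24)·(-8) + (1/24)·(-7) + (3/8)·4 + (1/3)·8 + (1/12)·9 + (1/12)·15 + (1/24)·22
     = 155/24 ≈ 6.46

6.46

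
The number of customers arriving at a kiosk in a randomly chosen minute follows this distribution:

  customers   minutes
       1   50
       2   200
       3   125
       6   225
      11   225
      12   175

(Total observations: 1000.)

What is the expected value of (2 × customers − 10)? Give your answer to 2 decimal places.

3.50

Total = 1000, so P(customers=1) = 50/1000, etc.
E[2x-10] = (1/20)·(-8) + (1/5)·(-6) + (1/8)·(-4) + (9/40)·2 + (9/40)·12 + (7/40)·14
     = 7/2 ≈ 3.50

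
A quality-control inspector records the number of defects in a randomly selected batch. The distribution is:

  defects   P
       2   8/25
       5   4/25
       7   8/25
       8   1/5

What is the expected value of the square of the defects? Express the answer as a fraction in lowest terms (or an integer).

844/25

E[X²] = (8/25)·4 + (4/25)·25 + (8/25)·49 + (1/5)·64
     = 844/25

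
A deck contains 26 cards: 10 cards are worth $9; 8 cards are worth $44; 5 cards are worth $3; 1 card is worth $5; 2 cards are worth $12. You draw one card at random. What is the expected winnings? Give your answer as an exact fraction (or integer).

243/13 dollars

E[payout] = (10/26)·9 + (8/26)·44 + (5/26)·3 + (1/26)·5 + (2/26)·12 = 243/13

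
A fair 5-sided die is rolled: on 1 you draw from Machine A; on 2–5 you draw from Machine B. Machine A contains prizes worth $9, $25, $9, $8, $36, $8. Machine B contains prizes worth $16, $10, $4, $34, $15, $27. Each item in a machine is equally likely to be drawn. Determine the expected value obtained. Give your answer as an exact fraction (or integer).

E[X | Machine A] = (9 + 25 + 9 + 8 + 36 + 8)/6 = 95/6
E[X | Machine B] = (16 + 10 + 4 + 34 + 15 + 27)/6 = 53/3
E[X] = (1/5)·95/6 + (4/5)·53/3 = 173/10

173/10 dollars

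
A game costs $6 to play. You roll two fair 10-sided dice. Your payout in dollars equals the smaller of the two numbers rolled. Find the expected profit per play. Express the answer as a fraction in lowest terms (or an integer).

-43/20 dollars

Distribution of the smaller of the two numbers rolled: 1 w.p. 19/100, 2 w.p. 17/100, 3 w.p. 3/20, 4 w.p. 13/100, 5 w.p. 11/100, 6 w.p. 9/100, …
E[payout] = (19/100)·1 + (17/100)·2 + (3/20)·3 + (13/100)·4 + (11/100)·5 + (9/100)·6 + (7/100)·7 + (1/20)·8 + (3/100)·9 + (1/100)·10 = 77/20
Expected profit = 77/20 − 6 = -43/20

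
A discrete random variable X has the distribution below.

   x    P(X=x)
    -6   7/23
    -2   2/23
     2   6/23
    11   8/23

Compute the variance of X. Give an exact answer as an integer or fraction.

E[X] = (7/23)·(-6) + (2/23)·(-2) + (6/23)·2 + (8/23)·11 = 54/23
E[X²] = (7/23)·36 + (2/23)·4 + (6/23)·4 + (8/23)·121 = 1252/23
Var(X) = 1252/23 − (54/23)² = 25880/529

25880/529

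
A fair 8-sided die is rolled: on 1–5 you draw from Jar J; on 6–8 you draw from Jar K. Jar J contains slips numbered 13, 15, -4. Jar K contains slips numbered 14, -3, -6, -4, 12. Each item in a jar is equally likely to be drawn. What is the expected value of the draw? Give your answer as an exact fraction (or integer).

239/40

E[X | Jar J] = (13 + 15 − 4)/3 = 8
E[X | Jar K] = (14 − 3 − 6 − 4 + 12)/5 = 13/5
E[X] = (5/8)·8 + (3/8)·13/5 = 239/40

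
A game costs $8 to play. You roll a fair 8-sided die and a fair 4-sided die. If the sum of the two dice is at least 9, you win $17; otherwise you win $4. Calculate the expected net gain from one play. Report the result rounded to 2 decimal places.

E[payout] = (11/16)·4 + (5/16)·17 = 129/16
Expected profit = 129/16 − 8 = 1/16 ≈ $0.06

$0.06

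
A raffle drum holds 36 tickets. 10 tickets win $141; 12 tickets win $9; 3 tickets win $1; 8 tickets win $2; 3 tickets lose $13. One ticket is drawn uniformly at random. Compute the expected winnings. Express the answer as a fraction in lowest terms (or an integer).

749/18 dollars

E[payout] = (10/36)·141 + (12/36)·9 + (3/36)·1 + (8/36)·2 + (3/36)·(-13) = 749/18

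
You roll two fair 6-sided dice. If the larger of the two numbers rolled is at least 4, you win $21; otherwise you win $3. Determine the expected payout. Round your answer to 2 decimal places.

E[payout] = (1/4)·3 + (3/4)·21 = 33/2
≈ $16.50

$16.50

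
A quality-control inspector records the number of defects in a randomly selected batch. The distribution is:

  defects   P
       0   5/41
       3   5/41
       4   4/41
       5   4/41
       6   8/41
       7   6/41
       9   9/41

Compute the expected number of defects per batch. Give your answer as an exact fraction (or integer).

222/41

E[X] = (5/41)·0 + (5/41)·3 + (4/41)·4 + (4/41)·5 + (8/41)·6 + (6/41)·7 + (9/41)·9
     = 222/41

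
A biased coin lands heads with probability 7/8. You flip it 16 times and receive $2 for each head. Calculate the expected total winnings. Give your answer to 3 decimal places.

$28.000

E[#heads] = 16·7/8 = 14 (linearity over flips).
E[winnings] = 2·14 = 28.
≈ 28.000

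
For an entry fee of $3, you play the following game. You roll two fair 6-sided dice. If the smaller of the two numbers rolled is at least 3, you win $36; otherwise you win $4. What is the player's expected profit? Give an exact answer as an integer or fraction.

137/9 dollars

E[payout] = (5/9)·4 + (4/9)·36 = 164/9
Expected profit = 164/9 − 3 = 137/9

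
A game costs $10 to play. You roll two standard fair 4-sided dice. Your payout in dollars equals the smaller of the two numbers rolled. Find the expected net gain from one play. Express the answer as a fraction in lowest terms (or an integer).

Distribution of the smaller of the two numbers rolled: 1 w.p. 7/16, 2 w.p. 5/16, 3 w.p. 3/16, 4 w.p. 1/16
E[payout] = (7/16)·1 + (5/16)·2 + (3/16)·3 + (1/16)·4 = 15/8
Expected profit = 15/8 − 10 = -65/8

-65/8 dollars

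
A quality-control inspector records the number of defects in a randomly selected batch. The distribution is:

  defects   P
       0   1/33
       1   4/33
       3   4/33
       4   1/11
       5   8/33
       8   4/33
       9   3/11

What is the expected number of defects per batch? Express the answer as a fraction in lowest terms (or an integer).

181/33

E[X] = (1/33)·0 + (4/33)·1 + (4/33)·3 + (1/11)·4 + (8/33)·5 + (4/33)·8 + (3/11)·9
     = 181/33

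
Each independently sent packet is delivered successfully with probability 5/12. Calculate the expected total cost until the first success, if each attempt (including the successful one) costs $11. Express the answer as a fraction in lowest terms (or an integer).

132/5 dollars

E[#attempts] = 1/p = 12/5; E[cost] = 11·12/5 = 132/5.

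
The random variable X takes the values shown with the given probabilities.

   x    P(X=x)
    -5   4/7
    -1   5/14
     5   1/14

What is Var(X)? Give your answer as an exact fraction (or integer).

405/49

E[X] = (4/7)·(-5) + (5/14)·(-1) + (1/14)·5 = -20/7
E[X²] = (4/7)·25 + (5/14)·1 + (1/14)·25 = 115/7
Var(X) = 115/7 − (-20/7)² = 405/49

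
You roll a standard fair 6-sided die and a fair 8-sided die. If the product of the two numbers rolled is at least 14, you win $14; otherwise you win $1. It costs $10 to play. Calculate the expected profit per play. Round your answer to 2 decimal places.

-$2.77

E[payout] = (25/48)·1 + (23/48)·14 = 347/48
Expected profit = 347/48 − 10 = -133/48 ≈ -$2.77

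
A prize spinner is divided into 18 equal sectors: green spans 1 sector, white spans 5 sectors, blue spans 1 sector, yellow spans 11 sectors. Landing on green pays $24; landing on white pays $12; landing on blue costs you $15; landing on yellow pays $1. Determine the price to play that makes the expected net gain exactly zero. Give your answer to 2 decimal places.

E[payout] = (1/18)·24 + (5/18)·12 + (1/18)·(-15) + (11/18)·1 = 40/9
Fair fee = E[payout] = 40/9 ≈ $4.44

$4.44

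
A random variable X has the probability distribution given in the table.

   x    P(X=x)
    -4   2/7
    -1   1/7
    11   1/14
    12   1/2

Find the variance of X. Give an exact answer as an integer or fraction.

1543/28

E[X] = (2/7)·(-4) + (1/7)·(-1) + (1/14)·11 + (1/2)·12 = 11/2
E[X²] = (2/7)·16 + (1/7)·1 + (1/14)·121 + (1/2)·144 = 1195/14
Var(X) = 1195/14 − (11/2)² = 1543/28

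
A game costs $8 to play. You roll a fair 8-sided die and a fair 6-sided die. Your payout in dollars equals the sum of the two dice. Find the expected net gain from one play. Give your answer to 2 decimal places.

$0.00

Distribution of the sum of the two dice: 2 w.p. 1/48, 3 w.p. 1/24, 4 w.p. 1/16, 5 w.p. 1/12, 6 w.p. 5/48, 7 w.p. 1/8, …
E[payout] = (1/48)·2 + (1/24)·3 + (1/16)·4 + (1/12)·5 + (5/48)·6 + (1/8)·7 + (1/8)·8 + (1/8)·9 + (5/48)·10 + (1/12)·11 + (1/16)·12 + (1/24)·13 + (1/48)·14 = 8
Expected profit = 8 − 8 = 0 ≈ $0.00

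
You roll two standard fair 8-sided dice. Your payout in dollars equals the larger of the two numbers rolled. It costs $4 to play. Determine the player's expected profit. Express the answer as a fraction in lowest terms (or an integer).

Distribution of the larger of the two numbers rolled: 1 w.p. 1/64, 2 w.p. 3/64, 3 w.p. 5/64, 4 w.p. 7/64, 5 w.p. 9/64, 6 w.p. 11/64, …
E[payout] = (1/64)·1 + (3/64)·2 + (5/64)·3 + (7/64)·4 + (9/64)·5 + (11/64)·6 + (13/64)·7 + (15/64)·8 = 93/16
Expected profit = 93/16 − 4 = 29/16

29/16 dollars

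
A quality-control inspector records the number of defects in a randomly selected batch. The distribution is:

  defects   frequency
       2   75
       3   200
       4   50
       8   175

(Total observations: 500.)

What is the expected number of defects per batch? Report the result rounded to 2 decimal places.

4.70

Total = 500, so P(defects=2) = 75/500, etc.
E[X] = (3/20)·2 + (2/5)·3 + (1/10)·4 + (7/20)·8
     = 47/10 ≈ 4.70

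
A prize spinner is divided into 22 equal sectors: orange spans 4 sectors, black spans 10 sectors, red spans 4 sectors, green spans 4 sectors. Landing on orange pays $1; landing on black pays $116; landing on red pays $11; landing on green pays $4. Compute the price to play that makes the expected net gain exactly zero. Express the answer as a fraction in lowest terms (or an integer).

612/11 dollars

E[payout] = (4/22)·1 + (10/22)·116 + (4/22)·11 + (4/22)·4 = 612/11
Fair fee = E[payout] = 612/11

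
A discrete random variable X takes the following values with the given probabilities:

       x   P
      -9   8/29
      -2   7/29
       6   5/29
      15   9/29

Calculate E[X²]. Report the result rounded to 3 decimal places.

E[X²] = (8/29)·81 + (7/29)·4 + (5/29)·36 + (9/29)·225
     = 2881/29 ≈ 99.345

99.345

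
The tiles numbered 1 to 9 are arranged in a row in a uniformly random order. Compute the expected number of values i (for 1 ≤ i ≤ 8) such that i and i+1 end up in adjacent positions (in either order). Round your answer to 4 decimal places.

1.7778

For each i ∈ {1,…,8}, let Xᵢ = 1 if i and i+1 are adjacent. P(Xᵢ=1) = 2·(9−1)!/9! = 2/9.
By linearity, E[ΣXᵢ] = (8)·(2/9) = 16/9.
≈ 1.7778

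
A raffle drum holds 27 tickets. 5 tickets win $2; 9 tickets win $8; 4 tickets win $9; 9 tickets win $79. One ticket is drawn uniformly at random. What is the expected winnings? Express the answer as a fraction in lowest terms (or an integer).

829/27 dollars

E[payout] = (5/27)·2 + (9/27)·8 + (4/27)·9 + (9/27)·79 = 829/27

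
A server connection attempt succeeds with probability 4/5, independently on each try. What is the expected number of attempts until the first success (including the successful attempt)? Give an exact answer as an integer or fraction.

5/4

For a geometric distribution, E[trials] = 1/p = 1/(4/5) = 5/4.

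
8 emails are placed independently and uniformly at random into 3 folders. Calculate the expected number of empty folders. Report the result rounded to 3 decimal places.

0.117

Let Xⱼ=1 if folder j is empty. P(Xⱼ=1) = ((3-1)/3)^8 = 256/6561.
By linearity, E[#empty] = 3·256/6561 = 256/2187.
≈ 0.117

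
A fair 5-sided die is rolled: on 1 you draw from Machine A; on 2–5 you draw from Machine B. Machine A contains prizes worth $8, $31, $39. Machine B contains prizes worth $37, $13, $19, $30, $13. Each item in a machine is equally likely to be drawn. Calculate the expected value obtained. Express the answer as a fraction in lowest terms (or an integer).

578/25 dollars

E[X | Machine A] = (8 + 31 + 39)/3 = 26
E[X | Machine B] = (37 + 13 + 19 + 30 + 13)/5 = 112/5
E[X] = (1/5)·26 + (4/5)·112/5 = 578/25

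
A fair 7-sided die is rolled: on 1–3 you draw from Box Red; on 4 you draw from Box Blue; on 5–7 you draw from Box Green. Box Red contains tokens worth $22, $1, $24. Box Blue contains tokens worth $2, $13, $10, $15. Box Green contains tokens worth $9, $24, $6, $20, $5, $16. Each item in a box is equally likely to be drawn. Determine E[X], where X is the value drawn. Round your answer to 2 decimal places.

$13.86

E[X | Box Red] = (22 + 1 + 24)/3 = 47/3
E[X | Box Blue] = (2 + 13 + 10 + 15)/4 = 10
E[X | Box Green] = (9 + 24 + 6 + 20 + 5 + 16)/6 = 40/3
E[X] = (3/7)·47/3 + (1/7)·10 + (3/7)·40/3 = 97/7 ≈ 13.86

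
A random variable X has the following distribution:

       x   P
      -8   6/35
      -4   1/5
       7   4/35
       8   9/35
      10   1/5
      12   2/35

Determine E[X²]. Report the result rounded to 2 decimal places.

E[X²] = (6/35)·64 + (1/5)·16 + (4/35)·49 + (9/35)·64 + (1/5)·100 + (2/35)·144
     = 2256/35 ≈ 64.46

64.46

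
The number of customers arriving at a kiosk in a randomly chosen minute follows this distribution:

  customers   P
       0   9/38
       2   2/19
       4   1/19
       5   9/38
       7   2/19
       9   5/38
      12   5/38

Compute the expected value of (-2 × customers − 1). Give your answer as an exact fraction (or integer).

-213/19

E[-2x-1] = (9/38)·(-1) + (2/19)·(-5) + (1/19)·(-9) + (9/38)·(-11) + (2/19)·(-15) + (5/38)·(-19) + (5/38)·(-25)
     = -213/19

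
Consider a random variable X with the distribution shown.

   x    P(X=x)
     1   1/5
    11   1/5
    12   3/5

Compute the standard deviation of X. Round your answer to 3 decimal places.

4.317

E[X] = 48/5, E[X²] = 554/5
Var(X) = E[X²] − (E[X])² = 554/5 − 2304/25 = 466/25
SD(X) = √(466/25) ≈ 4.317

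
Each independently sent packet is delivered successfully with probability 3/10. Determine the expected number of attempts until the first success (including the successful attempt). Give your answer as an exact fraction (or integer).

For a geometric distribution, E[trials] = 1/p = 1/(3/10) = 10/3.

10/3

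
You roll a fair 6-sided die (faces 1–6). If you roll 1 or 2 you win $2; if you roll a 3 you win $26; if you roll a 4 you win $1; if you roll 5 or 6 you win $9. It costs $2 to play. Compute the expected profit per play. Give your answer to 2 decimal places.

E[payout] = (1/6)·1 + (1/3)·2 + (1/3)·9 + (1/6)·26 = 49/6
Expected profit = 49/6 − 2 = 37/6 ≈ $6.17

$6.17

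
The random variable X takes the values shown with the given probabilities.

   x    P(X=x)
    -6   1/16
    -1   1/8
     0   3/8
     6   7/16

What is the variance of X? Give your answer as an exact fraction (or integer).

E[X] = (1/16)·(-6) + (1/8)·(-1) + (3/8)·0 + (7/16)·6 = 17/8
E[X²] = (1/16)·36 + (1/8)·1 + (3/8)·0 + (7/16)·36 = 145/8
Var(X) = 145/8 − (17/8)² = 871/64

871/64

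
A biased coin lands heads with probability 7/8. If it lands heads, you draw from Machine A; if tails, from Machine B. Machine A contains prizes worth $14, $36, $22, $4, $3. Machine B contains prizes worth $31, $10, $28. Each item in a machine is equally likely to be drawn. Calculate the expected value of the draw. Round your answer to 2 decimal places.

$16.70

E[X | Machine A] = (14 + 36 + 22 + 4 + 3)/5 = 79/5
E[X | Machine B] = (31 + 10 + 28)/3 = 23
E[X] = (7/8)·79/5 + (1/8)·23 = 167/10 ≈ 16.70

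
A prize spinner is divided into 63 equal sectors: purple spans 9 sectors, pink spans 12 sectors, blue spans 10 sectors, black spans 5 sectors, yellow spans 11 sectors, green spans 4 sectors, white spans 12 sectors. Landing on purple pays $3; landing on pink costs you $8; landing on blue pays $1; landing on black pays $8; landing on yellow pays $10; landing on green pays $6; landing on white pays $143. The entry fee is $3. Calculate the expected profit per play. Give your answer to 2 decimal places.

E[payout] = (9/63)·3 + (12/63)·(-8) + (10/63)·1 + (5/63)·8 + (11/63)·10 + (4/63)·6 + (12/63)·143 = 1831/63
Expected profit = 1831/63 − 3 = 1642/63 ≈ $26.06

$26.06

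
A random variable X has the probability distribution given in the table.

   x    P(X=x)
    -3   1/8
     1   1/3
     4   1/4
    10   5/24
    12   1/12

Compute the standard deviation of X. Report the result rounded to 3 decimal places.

4.686

E[X] = 97/24, E[X²] = 919/24
Var(X) = E[X²] − (E[X])² = 919/24 − 9409/576 = 12647/576
SD(X) = √(12647/576) ≈ 4.686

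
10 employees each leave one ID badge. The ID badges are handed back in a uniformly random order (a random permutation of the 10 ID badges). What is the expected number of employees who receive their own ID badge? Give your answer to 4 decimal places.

1.0000

Let Xᵢ = 1 if person i gets their own ID badge. For each i, P(Xᵢ=1) = 1/10.
By linearity of expectation, E[X₁+…+X_10] = 10·(1/10) = 1.
≈ 1.0000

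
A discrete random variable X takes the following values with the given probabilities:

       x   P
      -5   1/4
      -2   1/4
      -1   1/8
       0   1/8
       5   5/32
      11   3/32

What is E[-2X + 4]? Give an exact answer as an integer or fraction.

33/8

E[-2x+4] = (1/4)·14 + (1/4)·8 + (1/8)·6 + (1/8)·4 + (5/32)·(-6) + (3/32)·(-18)
     = 33/8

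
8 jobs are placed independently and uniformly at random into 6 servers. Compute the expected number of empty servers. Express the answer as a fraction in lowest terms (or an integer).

Let Xⱼ=1 if server j is empty. P(Xⱼ=1) = ((6-1)/6)^8 = 390625/1679616.
By linearity, E[#empty] = 6·390625/1679616 = 390625/279936.

390625/279936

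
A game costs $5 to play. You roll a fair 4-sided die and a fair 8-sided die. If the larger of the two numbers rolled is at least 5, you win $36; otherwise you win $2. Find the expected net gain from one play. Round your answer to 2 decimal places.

$14.00

E[payout] = (1/2)·2 + (1/2)·36 = 19
Expected profit = 19 − 5 = 14 ≈ $14.00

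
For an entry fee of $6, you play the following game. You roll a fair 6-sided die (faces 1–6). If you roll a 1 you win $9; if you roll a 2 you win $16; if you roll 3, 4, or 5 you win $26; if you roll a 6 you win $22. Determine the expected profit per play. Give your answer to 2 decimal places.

E[payout] = (1/6)·9 + (1/6)·16 + (1/6)·22 + (1/2)·26 = 125/6
Expected profit = 125/6 − 6 = 89/6 ≈ $14.83

$14.83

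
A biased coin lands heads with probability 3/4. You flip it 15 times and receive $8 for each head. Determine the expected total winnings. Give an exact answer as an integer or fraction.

$90

E[#heads] = 15·3/4 = 45/4 (linearity over flips).
E[winnings] = 8·45/4 = 90.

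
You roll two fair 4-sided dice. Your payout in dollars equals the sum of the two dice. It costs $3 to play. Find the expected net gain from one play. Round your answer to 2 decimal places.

Distribution of the sum of the two dice: 2 w.p. 1/16, 3 w.p. 1/8, 4 w.p. 3/16, 5 w.p. 1/4, 6 w.p. 3/16, 7 w.p. 1/8, …
E[payout] = (1/16)·2 + (1/8)·3 + (3/16)·4 + (1/4)·5 + (3/16)·6 + (1/8)·7 + (1/16)·8 = 5
Expected profit = 5 − 3 = 2 ≈ $2.00

$2.00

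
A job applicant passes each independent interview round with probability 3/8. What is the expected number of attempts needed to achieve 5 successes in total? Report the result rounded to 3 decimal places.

13.333

By linearity (sum of 5 independent geometric waits), E[trials] = 5/p = 5/(3/8) = 40/3.
≈ 13.333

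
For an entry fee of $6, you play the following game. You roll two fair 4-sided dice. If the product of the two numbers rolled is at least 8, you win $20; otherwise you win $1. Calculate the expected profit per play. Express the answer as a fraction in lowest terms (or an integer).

17/8 dollars

E[payout] = (5/8)·1 + (3/8)·20 = 65/8
Expected profit = 65/8 − 6 = 17/8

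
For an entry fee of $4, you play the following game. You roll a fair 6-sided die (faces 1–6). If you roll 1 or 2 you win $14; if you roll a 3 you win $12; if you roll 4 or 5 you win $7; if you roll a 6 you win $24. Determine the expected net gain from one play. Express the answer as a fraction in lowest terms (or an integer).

$9

E[payout] = (1/3)·7 + (1/6)·12 + (1/3)·14 + (1/6)·24 = 13
Expected profit = 13 − 4 = 9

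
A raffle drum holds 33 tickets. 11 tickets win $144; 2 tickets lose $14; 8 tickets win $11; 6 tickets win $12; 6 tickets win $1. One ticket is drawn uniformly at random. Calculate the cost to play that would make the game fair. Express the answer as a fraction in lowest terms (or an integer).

574/11 dollars

E[payout] = (11/33)·144 + (2/33)·(-14) + (8/33)·11 + (6/33)·12 + (6/33)·1 = 574/11
Fair fee = E[payout] = 574/11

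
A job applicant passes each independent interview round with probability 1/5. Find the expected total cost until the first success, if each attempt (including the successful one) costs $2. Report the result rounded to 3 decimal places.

E[#attempts] = 1/p = 5; E[cost] = 2·5 = 10.
≈ 10.000

$10.000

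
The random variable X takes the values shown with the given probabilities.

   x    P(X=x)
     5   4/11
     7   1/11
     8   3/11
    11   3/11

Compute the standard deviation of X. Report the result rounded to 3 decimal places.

E[X] = 84/11, E[X²] = 64
Var(X) = E[X²] − (E[X])² = 64 − 7056/121 = 688/121
SD(X) = √(688/121) ≈ 2.385

2.385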